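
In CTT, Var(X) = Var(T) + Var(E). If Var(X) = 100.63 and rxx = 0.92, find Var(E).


var_true = rxx * var_obs = 0.92 * 100.63 = 92.5796
var_error = var_obs - var_true
var_error = 100.63 - 92.5796
var_error = 8.0504

8.0504


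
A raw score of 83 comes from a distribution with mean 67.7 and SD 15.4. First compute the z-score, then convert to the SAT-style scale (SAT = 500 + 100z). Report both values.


z = (X - mean) / SD = (83 - 67.7) / 15.4
z = 15.3 / 15.4
z = 0.9935
SAT-scale = SAT = 500 + 100z
Carry z at full precision (z = 15.3 / 15.4) into the conversion:
SAT-scale = 500 + 100 * (15.3 / 15.4) = 500 + 1530 / 15.4
SAT-scale = 500 + 99.3506
SAT-scale = 599.3506

599.3506


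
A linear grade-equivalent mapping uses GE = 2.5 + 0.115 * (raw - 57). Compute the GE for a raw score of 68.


raw - median = 68 - 57 = 11
slope * diff = 0.115 * 11 = 1.265
GE = 2.5 + 1.265
GE = 3.765

3.765


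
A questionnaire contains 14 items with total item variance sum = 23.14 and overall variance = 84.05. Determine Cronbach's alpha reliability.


alpha = (k/(k-1)) * (1 - sum(si^2)/s_total^2)
= (14/13) * (1 - 23.14/84.05)
alpha = 0.7804

0.7804


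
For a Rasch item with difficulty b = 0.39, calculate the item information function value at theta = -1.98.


P = 1/(1+exp(-(-1.98-0.39))) = 0.0855
I = P*(1-P) = 0.0855 * 0.9145
I = 0.0782

0.0782


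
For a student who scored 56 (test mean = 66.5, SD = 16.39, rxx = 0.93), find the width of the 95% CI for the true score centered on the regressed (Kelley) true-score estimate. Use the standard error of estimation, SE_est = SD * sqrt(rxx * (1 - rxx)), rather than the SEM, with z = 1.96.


True score estimate = 0.93*56 + 0.07*66.5 = 56.735
SE_est = SD * sqrt(rxx * (1 - rxx)) = 16.39 * sqrt(0.93 * 0.07) = 16.39 * sqrt(0.0651) = 4.18186
CI = T_est +/- z * SE_est, so width = 2 * z * SE_est = 2 * 1.96 * 4.18186
Width = 16.3929

16.3929


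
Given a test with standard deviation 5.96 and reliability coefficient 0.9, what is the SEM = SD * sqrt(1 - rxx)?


SEM = SD * sqrt(1 - rxx)
SEM = 5.96 * sqrt(1 - 0.9)
SEM = 5.96 * sqrt(0.1) = 5.96 * 0.316228
SEM = 1.8847

1.8847


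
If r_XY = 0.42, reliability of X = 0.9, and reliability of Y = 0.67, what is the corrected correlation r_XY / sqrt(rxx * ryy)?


r_corrected = rxy / sqrt(rxx * ryy)
= 0.42 / sqrt(0.9 * 0.67)
= 0.42 / sqrt(0.603)
= 0.42 / 0.776531
r_corrected = 0.5409

0.5409


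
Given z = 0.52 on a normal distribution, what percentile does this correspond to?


CDF(z) = 0.5 * (1 + erf(z/sqrt(2)))
erf(0.3677) = 0.3969
CDF = 0.6985
Percentile rank = 0.6985 * 100 = 69.85

69.85


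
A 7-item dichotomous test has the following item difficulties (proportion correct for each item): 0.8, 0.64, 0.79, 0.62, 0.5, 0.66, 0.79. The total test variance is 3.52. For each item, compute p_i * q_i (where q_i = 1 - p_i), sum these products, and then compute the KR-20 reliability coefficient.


For each item, compute p_i * q_i:
  Item 1: 0.8 * 0.2 = 0.16
  Item 2: 0.64 * 0.36 = 0.2304
  Item 3: 0.79 * 0.21 = 0.1659
  Item 4: 0.62 * 0.38 = 0.2356
  Item 5: 0.5 * 0.5 = 0.25
  Item 6: 0.66 * 0.34 = 0.2244
  Item 7: 0.79 * 0.21 = 0.1659
Sum(p_i * q_i) = 0.16 + 0.2304 + 0.1659 + 0.2356 + 0.25 + 0.2244 + 0.1659 = 1.4322
KR-20 = (k/(k-1)) * (1 - Sum(p_i*q_i) / Var_total)
= (7/6) * (1 - 1.4322/3.52)
= 1.1667 * 0.5931
KR-20 = 0.692

0.692


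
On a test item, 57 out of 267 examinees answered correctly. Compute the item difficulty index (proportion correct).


Item difficulty p = number correct / total examinees
p = 57 / 267
p = 0.2135

0.2135


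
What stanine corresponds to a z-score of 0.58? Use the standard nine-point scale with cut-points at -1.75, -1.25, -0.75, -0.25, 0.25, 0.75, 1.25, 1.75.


Stanine boundaries: [-1.75, -1.25, -0.75, -0.25, 0.25, 0.75, 1.25, 1.75]
z = 0.58
Check each boundary:
  z >= -1.75 -> could be stanine 2
  z >= -1.25 -> could be stanine 3
  z >= -0.75 -> could be stanine 4
  z >= -0.25 -> could be stanine 5
  z >= 0.25 -> could be stanine 6
  z < 0.75
  z < 1.25
  z < 1.75
Highest qualifying boundary gives stanine = 6

6


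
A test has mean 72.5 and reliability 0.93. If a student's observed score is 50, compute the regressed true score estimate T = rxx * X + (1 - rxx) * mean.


T_est = rxx * X + (1 - rxx) * mean
T_est = 0.93 * 50 + 0.07 * 72.5
T_est = 46.5 + 5.075
T_est = 51.575

51.575


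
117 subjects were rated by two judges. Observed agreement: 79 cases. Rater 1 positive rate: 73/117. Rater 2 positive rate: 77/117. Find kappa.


P_o = 79/117 = 0.675214
P_e = (73*77 + 44*40) / 13689 = 0.539192
kappa = (P_o - P_e) / (1 - P_e)
kappa = (0.675214 - 0.539192) / (1 - 0.539192)
kappa = 0.2952

0.2952


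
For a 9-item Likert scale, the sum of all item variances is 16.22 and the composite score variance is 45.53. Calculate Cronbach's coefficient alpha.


alpha = (k/(k-1)) * (1 - sum(si^2)/s_total^2)
= (9/8) * (1 - 16.22/45.53)
alpha = 0.7242

0.7242


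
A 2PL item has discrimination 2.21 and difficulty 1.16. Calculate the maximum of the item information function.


For 2PL, max info at theta = b = 1.16
I_max = a^2 / 4 = 2.21^2 / 4
= 4.8841 / 4
I_max = 1.221

1.221


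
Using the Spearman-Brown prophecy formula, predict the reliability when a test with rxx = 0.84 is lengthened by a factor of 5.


r_new = (n * rxx) / (1 + (n-1) * rxx)
r_new = (5 * 0.84) / (1 + 4 * 0.84)
r_new = 4.2 / 4.36
r_new = 0.9633

0.9633


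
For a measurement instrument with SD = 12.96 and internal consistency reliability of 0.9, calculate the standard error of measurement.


SEM = SD * sqrt(1 - rxx)
SEM = 12.96 * sqrt(1 - 0.9)
SEM = 12.96 * sqrt(0.1) = 12.96 * 0.316228
SEM = 4.0983

4.0983


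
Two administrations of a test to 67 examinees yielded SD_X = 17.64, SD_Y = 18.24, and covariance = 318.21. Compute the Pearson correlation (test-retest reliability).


r = cov(X,Y) / (SD_X * SD_Y)
r = 318.21 / (17.64 * 18.24)
r = 318.21 / 321.7536
r = 0.989

0.989


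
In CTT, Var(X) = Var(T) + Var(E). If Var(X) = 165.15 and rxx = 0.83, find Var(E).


var_true = rxx * var_obs = 0.83 * 165.15 = 137.0745
var_error = var_obs - var_true
var_error = 165.15 - 137.0745
var_error = 28.0755

28.0755


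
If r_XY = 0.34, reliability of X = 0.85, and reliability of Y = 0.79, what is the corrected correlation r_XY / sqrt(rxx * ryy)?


r_corrected = rxy / sqrt(rxx * ryy)
= 0.34 / sqrt(0.85 * 0.79)
= 0.34 / sqrt(0.6715)
= 0.34 / 0.819451
r_corrected = 0.4149

0.4149


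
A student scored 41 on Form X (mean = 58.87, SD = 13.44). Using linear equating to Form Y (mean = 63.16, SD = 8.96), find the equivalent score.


slope = SD_Y / SD_X = 8.96 / 13.44 ~ 0.6667
intercept = mean_Y - slope * mean_X = 63.16 - (8.96 / 13.44) * 58.87 ~ 23.9133
Y = slope * X + intercept. To avoid rounding drift from the rounded slope/intercept, evaluate the equivalent form Y = mean_Y + SD_Y * (X - mean_X) / SD_X at full precision:
Y = 63.16 + 8.96 * (41 - 58.87) / 13.44
Y = 63.16 - 8.96 * 17.87 / 13.44
Y = 63.16 - 160.1152 / 13.44
Y = 63.16 - 11.9133
Y = 51.2467

51.2467


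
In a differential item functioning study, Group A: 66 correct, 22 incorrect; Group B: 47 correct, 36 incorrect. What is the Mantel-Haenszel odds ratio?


Odds_A = 66/22 = 3.0
Odds_B = 47/36 = 1.3056
OR = Odds_A / Odds_B = 3.0 / 1.3056
Exactly, OR = (66 * 36) / (22 * 47) = 2376 / 1034
OR = 2.2979

2.2979


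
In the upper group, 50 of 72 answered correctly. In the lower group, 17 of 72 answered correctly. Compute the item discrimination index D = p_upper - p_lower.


p_upper = 50/72 = 0.6944
p_lower = 17/72 = 0.2361
D = 0.6944 - 0.2361 = 0.4583

0.4583


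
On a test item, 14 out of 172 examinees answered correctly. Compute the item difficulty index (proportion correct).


Item difficulty p = number correct / total examinees
p = 14 / 172
p = 0.0814

0.0814


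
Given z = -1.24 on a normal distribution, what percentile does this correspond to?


CDF(z) = 0.5 * (1 + erf(z/sqrt(2)))
erf(-0.8768) = -0.785
CDF = 0.1075
Percentile rank = 0.1075 * 100 = 10.75

10.75


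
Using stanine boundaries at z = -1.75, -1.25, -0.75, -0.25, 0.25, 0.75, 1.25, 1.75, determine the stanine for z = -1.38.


Stanine boundaries: [-1.75, -1.25, -0.75, -0.25, 0.25, 0.75, 1.25, 1.75]
z = -1.38
Check each boundary:
  z >= -1.75 -> could be stanine 2
  z < -1.25
  z < -0.75
  z < -0.25
  z < 0.25
  z < 0.75
  z < 1.25
  z < 1.75
Highest qualifying boundary gives stanine = 2

2


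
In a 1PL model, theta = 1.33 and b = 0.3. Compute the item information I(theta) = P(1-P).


P = 1/(1+exp(-(1.33-0.3))) = 0.7369
I = P*(1-P) = 0.7369 * 0.2631
I = 0.1939

0.1939


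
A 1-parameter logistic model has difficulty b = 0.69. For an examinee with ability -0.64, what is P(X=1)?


theta - b = -0.64 - 0.69 = -1.33
exp(-(theta - b)) = exp(1.33) = 3.781
P = 1 / (1 + 3.781)
P = 0.2092

0.2092


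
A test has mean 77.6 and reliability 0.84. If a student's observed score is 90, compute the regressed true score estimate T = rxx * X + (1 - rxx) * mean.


T_est = rxx * X + (1 - rxx) * mean
T_est = 0.84 * 90 + 0.16 * 77.6
T_est = 75.6 + 12.416
T_est = 88.016

88.016


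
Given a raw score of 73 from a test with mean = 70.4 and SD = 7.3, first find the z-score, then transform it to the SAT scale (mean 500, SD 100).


z = (X - mean) / SD = (73 - 70.4) / 7.3
z = 2.6 / 7.3
z = 0.3562
SAT-scale = SAT = 500 + 100z
Carry z at full precision (z = 2.6 / 7.3) into the conversion:
SAT-scale = 500 + 100 * (2.6 / 7.3) = 500 + 260 / 7.3
SAT-scale = 500 + 35.6164
SAT-scale = 535.6164

535.6164


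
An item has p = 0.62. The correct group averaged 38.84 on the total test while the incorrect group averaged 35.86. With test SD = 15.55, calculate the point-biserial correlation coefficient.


q = 1 - p = 0.38
rpb = ((M1 - M0) / SD) * sqrt(p * q)
rpb = ((38.84 - 35.86) / 15.55) * sqrt(0.62 * 0.38)
rpb = 0.093

0.093


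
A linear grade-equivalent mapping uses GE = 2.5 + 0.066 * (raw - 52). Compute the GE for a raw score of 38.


raw - median = 38 - 52 = -14
slope * diff = 0.066 * -14 = -0.924
GE = 2.5 + -0.924
GE = 1.576

1.576


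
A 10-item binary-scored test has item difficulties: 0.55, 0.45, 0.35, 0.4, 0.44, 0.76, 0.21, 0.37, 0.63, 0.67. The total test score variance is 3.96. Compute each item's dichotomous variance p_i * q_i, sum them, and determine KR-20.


For each item, compute p_i * q_i:
  Item 1: 0.55 * 0.45 = 0.2475
  Item 2: 0.45 * 0.55 = 0.2475
  Item 3: 0.35 * 0.65 = 0.2275
  Item 4: 0.4 * 0.6 = 0.24
  Item 5: 0.44 * 0.56 = 0.2464
  Item 6: 0.76 * 0.24 = 0.1824
  Item 7: 0.21 * 0.79 = 0.1659
  Item 8: 0.37 * 0.63 = 0.2331
  Item 9: 0.63 * 0.37 = 0.2331
  Item 10: 0.67 * 0.33 = 0.2211
Sum(p_i * q_i) = 0.2475 + 0.2475 + 0.2275 + 0.24 + 0.2464 + 0.1824 + 0.1659 + 0.2331 + 0.2331 + 0.2211 = 2.2445
KR-20 = (k/(k-1)) * (1 - Sum(p_i*q_i) / Var_total)
= (10/9) * (1 - 2.2445/3.96)
= 1.1111 * 0.4332
KR-20 = 0.4813

0.4813


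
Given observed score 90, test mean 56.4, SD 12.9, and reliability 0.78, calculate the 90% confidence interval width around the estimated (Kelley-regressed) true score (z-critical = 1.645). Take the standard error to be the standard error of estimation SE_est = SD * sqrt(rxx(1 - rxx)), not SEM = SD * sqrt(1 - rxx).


True score estimate = 0.78*90 + 0.22*56.4 = 82.608
SE_est = SD * sqrt(rxx * (1 - rxx)) = 12.9 * sqrt(0.78 * 0.22) = 12.9 * sqrt(0.1716) = 5.343777
CI = T_est +/- z * SE_est, so width = 2 * z * SE_est = 2 * 1.645 * 5.343777
Width = 17.581

17.581


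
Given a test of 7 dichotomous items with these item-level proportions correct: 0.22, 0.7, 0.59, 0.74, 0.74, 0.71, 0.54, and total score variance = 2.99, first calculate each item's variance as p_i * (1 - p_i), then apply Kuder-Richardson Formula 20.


For each item, compute p_i * q_i:
  Item 1: 0.22 * 0.78 = 0.1716
  Item 2: 0.7 * 0.3 = 0.21
  Item 3: 0.59 * 0.41 = 0.2419
  Item 4: 0.74 * 0.26 = 0.1924
  Item 5: 0.74 * 0.26 = 0.1924
  Item 6: 0.71 * 0.29 = 0.2059
  Item 7: 0.54 * 0.46 = 0.2484
Sum(p_i * q_i) = 0.1716 + 0.21 + 0.2419 + 0.1924 + 0.1924 + 0.2059 + 0.2484 = 1.4626
KR-20 = (k/(k-1)) * (1 - Sum(p_i*q_i) / Var_total)
= (7/6) * (1 - 1.4626/2.99)
= 1.1667 * 0.5108
KR-20 = 0.596

0.596


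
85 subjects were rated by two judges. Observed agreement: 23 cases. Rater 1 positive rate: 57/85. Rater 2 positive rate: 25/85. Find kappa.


P_o = 23/85 = 0.270588
P_e = (57*25 + 28*60) / 7225 = 0.429758
kappa = (P_o - P_e) / (1 - P_e)
kappa = (0.270588 - 0.429758) / (1 - 0.429758)
kappa = -0.2791

-0.2791


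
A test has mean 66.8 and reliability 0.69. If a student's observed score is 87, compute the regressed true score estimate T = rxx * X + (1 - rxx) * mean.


T_est = rxx * X + (1 - rxx) * mean
T_est = 0.69 * 87 + 0.31 * 66.8
T_est = 60.03 + 20.708
T_est = 80.738

80.738


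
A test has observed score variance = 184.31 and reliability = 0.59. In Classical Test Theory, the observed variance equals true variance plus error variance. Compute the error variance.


var_true = rxx * var_obs = 0.59 * 184.31 = 108.7429
var_error = var_obs - var_true
var_error = 184.31 - 108.7429
var_error = 75.5671

75.5671


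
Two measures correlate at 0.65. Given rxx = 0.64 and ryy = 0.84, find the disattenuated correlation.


r_corrected = rxy / sqrt(rxx * ryy)
= 0.65 / sqrt(0.64 * 0.84)
= 0.65 / sqrt(0.5376)
= 0.65 / 0.733212
r_corrected = 0.8865

0.8865


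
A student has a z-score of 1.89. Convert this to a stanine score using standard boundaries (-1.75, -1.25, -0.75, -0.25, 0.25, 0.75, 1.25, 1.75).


Stanine boundaries: [-1.75, -1.25, -0.75, -0.25, 0.25, 0.75, 1.25, 1.75]
z = 1.89
Check each boundary:
  z >= -1.75 -> could be stanine 2
  z >= -1.25 -> could be stanine 3
  z >= -0.75 -> could be stanine 4
  z >= -0.25 -> could be stanine 5
  z >= 0.25 -> could be stanine 6
  z >= 0.75 -> could be stanine 7
  z >= 1.25 -> could be stanine 8
  z >= 1.75 -> could be stanine 9
Highest qualifying boundary gives stanine = 9

9


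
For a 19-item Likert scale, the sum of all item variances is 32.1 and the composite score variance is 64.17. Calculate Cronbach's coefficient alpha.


alpha = (k/(k-1)) * (1 - sum(si^2)/s_total^2)
= (19/18) * (1 - 32.1/64.17)
alpha = 0.5275

0.5275


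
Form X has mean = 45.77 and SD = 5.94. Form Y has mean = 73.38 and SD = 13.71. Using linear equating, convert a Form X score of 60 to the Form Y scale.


slope = SD_Y / SD_X = 13.71 / 5.94 ~ 2.3081
intercept = mean_Y - slope * mean_X = 73.38 - (13.71 / 5.94) * 45.77 ~ -32.2609
Y = slope * X + intercept. To avoid rounding drift from the rounded slope/intercept, evaluate the equivalent form Y = mean_Y + SD_Y * (X - mean_X) / SD_X at full precision:
Y = 73.38 + 13.71 * (60 - 45.77) / 5.94
Y = 73.38 + 13.71 * 14.23 / 5.94
Y = 73.38 + 195.0933 / 5.94
Y = 73.38 + 32.844
Y = 106.224

106.224


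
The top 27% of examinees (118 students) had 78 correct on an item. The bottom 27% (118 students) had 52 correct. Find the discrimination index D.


p_upper = 78/118 = 0.661
p_lower = 52/118 = 0.4407
D = 0.661 - 0.4407 = 0.2203

0.2203


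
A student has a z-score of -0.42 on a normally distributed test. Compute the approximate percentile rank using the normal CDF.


CDF(z) = 0.5 * (1 + erf(z/sqrt(2)))
erf(-0.297) = -0.3255
CDF = 0.3372
Percentile rank = 0.3372 * 100 = 33.72

33.72


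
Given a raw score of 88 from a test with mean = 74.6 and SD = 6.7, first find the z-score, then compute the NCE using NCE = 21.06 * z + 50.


z = (X - mean) / SD = (88 - 74.6) / 6.7
z = 13.4 / 6.7
z = 2.0
NCE = NCE = 21.06z + 50
Carry z at full precision (z = 13.4 / 6.7) into the conversion:
NCE = 21.06 * (13.4 / 6.7) + 50 = 282.204 / 6.7 + 50
NCE = 42.12 + 50
NCE = 92.12

92.12


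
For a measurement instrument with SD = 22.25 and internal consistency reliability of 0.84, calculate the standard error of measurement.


SEM = SD * sqrt(1 - rxx)
SEM = 22.25 * sqrt(1 - 0.84)
SEM = 22.25 * sqrt(0.16) = 22.25 * 0.4
SEM = 8.9

8.9


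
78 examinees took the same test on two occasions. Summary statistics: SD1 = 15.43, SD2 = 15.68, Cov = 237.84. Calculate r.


r = cov(X,Y) / (SD_X * SD_Y)
r = 237.84 / (15.43 * 15.68)
r = 237.84 / 241.9424
r = 0.983

0.983


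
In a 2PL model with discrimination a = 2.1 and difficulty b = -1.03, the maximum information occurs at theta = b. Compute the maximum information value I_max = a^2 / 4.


For 2PL, max info at theta = b = -1.03
I_max = a^2 / 4 = 2.1^2 / 4
= 4.41 / 4
I_max = 1.1025

1.1025


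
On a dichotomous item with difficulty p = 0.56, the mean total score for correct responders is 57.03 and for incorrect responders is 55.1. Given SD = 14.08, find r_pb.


q = 1 - p = 0.44
rpb = ((M1 - M0) / SD) * sqrt(p * q)
rpb = ((57.03 - 55.1) / 14.08) * sqrt(0.56 * 0.44)
rpb = 0.068

0.068


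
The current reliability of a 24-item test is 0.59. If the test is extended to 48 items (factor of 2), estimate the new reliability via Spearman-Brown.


r_new = (n * rxx) / (1 + (n-1) * rxx)
r_new = (2 * 0.59) / (1 + 1 * 0.59)
r_new = 1.18 / 1.59
r_new = 0.7421

0.7421


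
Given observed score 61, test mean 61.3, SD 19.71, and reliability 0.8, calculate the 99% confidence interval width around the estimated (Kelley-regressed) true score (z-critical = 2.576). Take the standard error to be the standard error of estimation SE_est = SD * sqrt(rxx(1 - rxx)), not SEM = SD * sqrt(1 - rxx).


True score estimate = 0.8*61 + 0.2*61.3 = 61.06
SE_est = SD * sqrt(rxx * (1 - rxx)) = 19.71 * sqrt(0.8 * 0.2) = 19.71 * sqrt(0.16) = 7.884
CI = T_est +/- z * SE_est, so width = 2 * z * SE_est = 2 * 2.576 * 7.884
Width = 40.6184

40.6184


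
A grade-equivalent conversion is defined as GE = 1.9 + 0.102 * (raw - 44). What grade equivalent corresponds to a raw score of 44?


raw - median = 44 - 44 = 0
slope * diff = 0.102 * 0 = 0.0
GE = 1.9 + 0.0
GE = 1.9

1.9


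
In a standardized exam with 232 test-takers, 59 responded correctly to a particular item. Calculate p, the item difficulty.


Item difficulty p = number correct / total examinees
p = 59 / 232
p = 0.2543

0.2543


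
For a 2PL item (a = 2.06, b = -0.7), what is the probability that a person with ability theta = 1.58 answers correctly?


a*(theta - b) = 2.06 * (1.58 - -0.7) = 4.6968
exp(-4.6968) = 0.0091
P = 1 / (1 + 0.0091)
P = 0.991

0.991


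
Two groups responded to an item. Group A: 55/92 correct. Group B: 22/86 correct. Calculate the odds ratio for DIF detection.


Odds_A = 55/37 = 1.4865
Odds_B = 22/64 = 0.3438
OR = Odds_A / Odds_B = 1.4865 / 0.3438
Exactly, OR = (55 * 64) / (37 * 22) = 3520 / 814
OR = 4.3243

4.3243


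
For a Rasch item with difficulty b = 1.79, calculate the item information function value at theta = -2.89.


P = 1/(1+exp(-(-2.89-1.79))) = 0.0092
I = P*(1-P) = 0.0092 * 0.9908
I = 0.0091

0.0091


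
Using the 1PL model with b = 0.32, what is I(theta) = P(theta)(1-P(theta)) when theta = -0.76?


P = 1/(1+exp(-(-0.76-0.32))) = 0.2535
I = P*(1-P) = 0.2535 * 0.7465
I = 0.1892

0.1892


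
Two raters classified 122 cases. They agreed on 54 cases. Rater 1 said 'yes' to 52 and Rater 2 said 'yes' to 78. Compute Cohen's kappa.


P_o = 54/122 = 0.442623
P_e = (52*78 + 70*44) / 14884 = 0.479441
kappa = (P_o - P_e) / (1 - P_e)
kappa = (0.442623 - 0.479441) / (1 - 0.479441)
kappa = -0.0707

-0.0707


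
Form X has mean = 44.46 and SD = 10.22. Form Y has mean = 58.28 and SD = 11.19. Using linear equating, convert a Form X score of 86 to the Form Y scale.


slope = SD_Y / SD_X = 11.19 / 10.22 ~ 1.0949
intercept = mean_Y - slope * mean_X = 58.28 - (11.19 / 10.22) * 44.46 ~ 9.6002
Y = slope * X + intercept. To avoid rounding drift from the rounded slope/intercept, evaluate the equivalent form Y = mean_Y + SD_Y * (X - mean_X) / SD_X at full precision:
Y = 58.28 + 11.19 * (86 - 44.46) / 10.22
Y = 58.28 + 11.19 * 41.54 / 10.22
Y = 58.28 + 464.8326 / 10.22
Y = 58.28 + 45.4826
Y = 103.7626

103.7626


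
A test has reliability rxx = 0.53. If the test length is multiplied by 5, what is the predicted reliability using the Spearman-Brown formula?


r_new = (n * rxx) / (1 + (n-1) * rxx)
r_new = (5 * 0.53) / (1 + 4 * 0.53)
r_new = 2.65 / 3.12
r_new = 0.8494

0.8494


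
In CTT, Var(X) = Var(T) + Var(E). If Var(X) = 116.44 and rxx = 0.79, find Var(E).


var_true = rxx * var_obs = 0.79 * 116.44 = 91.9876
var_error = var_obs - var_true
var_error = 116.44 - 91.9876
var_error = 24.4524

24.4524


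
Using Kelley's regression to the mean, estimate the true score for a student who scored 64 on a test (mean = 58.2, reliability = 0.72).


T_est = rxx * X + (1 - rxx) * mean
T_est = 0.72 * 64 + 0.28 * 58.2
T_est = 46.08 + 16.296
T_est = 62.376

62.376


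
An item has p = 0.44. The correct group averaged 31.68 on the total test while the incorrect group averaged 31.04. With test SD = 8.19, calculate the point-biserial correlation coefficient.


q = 1 - p = 0.56
rpb = ((M1 - M0) / SD) * sqrt(p * q)
rpb = ((31.68 - 31.04) / 8.19) * sqrt(0.44 * 0.56)
rpb = 0.0388

0.0388


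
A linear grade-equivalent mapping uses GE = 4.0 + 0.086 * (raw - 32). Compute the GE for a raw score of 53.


raw - median = 53 - 32 = 21
slope * diff = 0.086 * 21 = 1.806
GE = 4.0 + 1.806
GE = 5.806

5.806


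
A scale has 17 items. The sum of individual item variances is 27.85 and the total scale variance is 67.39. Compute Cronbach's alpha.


alpha = (k/(k-1)) * (1 - sum(si^2)/s_total^2)
= (17/16) * (1 - 27.85/67.39)
alpha = 0.6234

0.6234


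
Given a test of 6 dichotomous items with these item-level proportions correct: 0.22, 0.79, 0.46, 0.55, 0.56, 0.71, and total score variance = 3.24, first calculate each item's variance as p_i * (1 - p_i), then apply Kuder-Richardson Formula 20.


For each item, compute p_i * q_i:
  Item 1: 0.22 * 0.78 = 0.1716
  Item 2: 0.79 * 0.21 = 0.1659
  Item 3: 0.46 * 0.54 = 0.2484
  Item 4: 0.55 * 0.45 = 0.2475
  Item 5: 0.56 * 0.44 = 0.2464
  Item 6: 0.71 * 0.29 = 0.2059
Sum(p_i * q_i) = 0.1716 + 0.1659 + 0.2484 + 0.2475 + 0.2464 + 0.2059 = 1.2857
KR-20 = (k/(k-1)) * (1 - Sum(p_i*q_i) / Var_total)
= (6/5) * (1 - 1.2857/3.24)
= 1.2 * 0.6032
KR-20 = 0.7238

0.7238


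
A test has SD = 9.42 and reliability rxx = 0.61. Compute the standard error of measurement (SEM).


SEM = SD * sqrt(1 - rxx)
SEM = 9.42 * sqrt(1 - 0.61)
SEM = 9.42 * sqrt(0.39) = 9.42 * 0.6245
SEM = 5.8828

5.8828


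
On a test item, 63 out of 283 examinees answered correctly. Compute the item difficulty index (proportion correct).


Item difficulty p = number correct / total examinees
p = 63 / 283
p = 0.2226

0.2226


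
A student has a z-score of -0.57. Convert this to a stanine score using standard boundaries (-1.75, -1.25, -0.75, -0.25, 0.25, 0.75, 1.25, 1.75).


Stanine boundaries: [-1.75, -1.25, -0.75, -0.25, 0.25, 0.75, 1.25, 1.75]
z = -0.57
Check each boundary:
  z >= -1.75 -> could be stanine 2
  z >= -1.25 -> could be stanine 3
  z >= -0.75 -> could be stanine 4
  z < -0.25
  z < 0.25
  z < 0.75
  z < 1.25
  z < 1.75
Highest qualifying boundary gives stanine = 4

4


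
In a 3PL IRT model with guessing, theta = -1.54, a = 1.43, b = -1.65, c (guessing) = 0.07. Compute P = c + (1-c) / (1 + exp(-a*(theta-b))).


logit = 1.43*(-1.54 - -1.65) = 0.1573
P* = 1/(1 + exp(-0.1573)) = 0.5392
P = 0.07 + (1 - 0.07) * 0.5392
P = 0.5715

0.5715


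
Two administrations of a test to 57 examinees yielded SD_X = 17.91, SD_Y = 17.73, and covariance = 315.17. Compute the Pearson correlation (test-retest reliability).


r = cov(X,Y) / (SD_X * SD_Y)
r = 315.17 / (17.91 * 17.73)
r = 315.17 / 317.5443
r = 0.9925

0.9925


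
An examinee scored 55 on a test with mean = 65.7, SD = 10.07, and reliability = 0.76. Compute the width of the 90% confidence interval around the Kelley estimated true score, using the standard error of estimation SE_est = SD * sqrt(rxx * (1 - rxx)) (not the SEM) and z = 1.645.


True score estimate = 0.76*55 + 0.24*65.7 = 57.568
SE_est = SD * sqrt(rxx * (1 - rxx)) = 10.07 * sqrt(0.76 * 0.24) = 10.07 * sqrt(0.1824) = 4.300727
CI = T_est +/- z * SE_est, so width = 2 * z * SE_est = 2 * 1.645 * 4.300727
Width = 14.1494

14.1494


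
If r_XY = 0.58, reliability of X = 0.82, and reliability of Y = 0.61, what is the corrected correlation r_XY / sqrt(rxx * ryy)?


r_corrected = rxy / sqrt(rxx * ryy)
= 0.58 / sqrt(0.82 * 0.61)
= 0.58 / sqrt(0.5002)
= 0.58 / 0.707248
r_corrected = 0.8201

0.8201


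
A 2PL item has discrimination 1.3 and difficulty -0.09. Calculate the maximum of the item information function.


For 2PL, max info at theta = b = -0.09
I_max = a^2 / 4 = 1.3^2 / 4
= 1.69 / 4
I_max = 0.4225

0.4225


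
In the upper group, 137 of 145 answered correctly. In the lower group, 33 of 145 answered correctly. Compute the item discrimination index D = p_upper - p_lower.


p_upper = 137/145 = 0.9448
p_lower = 33/145 = 0.2276
D = 0.9448 - 0.2276 = 0.7172

0.7172


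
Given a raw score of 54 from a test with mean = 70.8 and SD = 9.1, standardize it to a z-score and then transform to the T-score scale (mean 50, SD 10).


z = (X - mean) / SD = (54 - 70.8) / 9.1
z = -16.8 / 9.1
z = -1.8462
T-score = T = 50 + 10z
Carry z at full precision (z = -16.8 / 9.1) into the conversion:
T-score = 50 + 10 * (-16.8 / 9.1) = 50 + -168 / 9.1
T-score = 50 + -18.4615
T-score = 31.5385

31.5385


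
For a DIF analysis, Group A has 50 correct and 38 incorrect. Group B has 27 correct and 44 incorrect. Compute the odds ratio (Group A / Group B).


Odds_A = 50/38 = 1.3158
Odds_B = 27/44 = 0.6136
OR = Odds_A / Odds_B = 1.3158 / 0.6136
Exactly, OR = (50 * 44) / (38 * 27) = 2200 / 1026
OR = 2.1442

2.1442


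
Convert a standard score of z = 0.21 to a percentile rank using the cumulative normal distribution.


CDF(z) = 0.5 * (1 + erf(z/sqrt(2)))
erf(0.1485) = 0.1663
CDF = 0.5832
Percentile rank = 0.5832 * 100 = 58.32

58.32


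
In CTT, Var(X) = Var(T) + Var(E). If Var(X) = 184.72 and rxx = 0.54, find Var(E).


var_true = rxx * var_obs = 0.54 * 184.72 = 99.7488
var_error = var_obs - var_true
var_error = 184.72 - 99.7488
var_error = 84.9712

84.9712


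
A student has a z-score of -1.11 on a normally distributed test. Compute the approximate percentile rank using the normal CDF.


CDF(z) = 0.5 * (1 + erf(z/sqrt(2)))
erf(-0.7849) = -0.733
CDF = 0.1335
Percentile rank = 0.1335 * 100 = 13.35

13.35


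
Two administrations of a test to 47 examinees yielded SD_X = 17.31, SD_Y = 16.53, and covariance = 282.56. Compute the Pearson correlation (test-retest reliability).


r = cov(X,Y) / (SD_X * SD_Y)
r = 282.56 / (17.31 * 16.53)
r = 282.56 / 286.1343
r = 0.9875

0.9875


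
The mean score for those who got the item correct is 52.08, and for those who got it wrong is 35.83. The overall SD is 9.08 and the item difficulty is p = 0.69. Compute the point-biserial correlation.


q = 1 - p = 0.31
rpb = ((M1 - M0) / SD) * sqrt(p * q)
rpb = ((52.08 - 35.83) / 9.08) * sqrt(0.69 * 0.31)
rpb = 0.8277

0.8277


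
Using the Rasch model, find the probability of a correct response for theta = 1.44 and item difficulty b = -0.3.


theta - b = 1.44 - -0.3 = 1.74
exp(-(theta - b)) = exp(-1.74) = 0.1755
P = 1 / (1 + 0.1755)
P = 0.8507

0.8507


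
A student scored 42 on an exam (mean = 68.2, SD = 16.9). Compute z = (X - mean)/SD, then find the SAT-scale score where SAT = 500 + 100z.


z = (X - mean) / SD = (42 - 68.2) / 16.9
z = -26.2 / 16.9
z = -1.5503
SAT-scale = SAT = 500 + 100z
Carry z at full precision (z = -26.2 / 16.9) into the conversion:
SAT-scale = 500 + 100 * (-26.2 / 16.9) = 500 + -2620 / 16.9
SAT-scale = 500 + -155.0296
SAT-scale = 344.9704

344.9704


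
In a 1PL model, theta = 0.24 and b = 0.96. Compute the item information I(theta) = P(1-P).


P = 1/(1+exp(-(0.24-0.96))) = 0.3274
I = P*(1-P) = 0.3274 * 0.6726
I = 0.2202

0.2202


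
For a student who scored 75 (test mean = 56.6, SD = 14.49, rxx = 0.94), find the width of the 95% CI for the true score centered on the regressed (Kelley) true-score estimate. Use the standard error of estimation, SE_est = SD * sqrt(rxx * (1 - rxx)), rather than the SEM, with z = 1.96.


True score estimate = 0.94*75 + 0.06*56.6 = 73.896
SE_est = SD * sqrt(rxx * (1 - rxx)) = 14.49 * sqrt(0.94 * 0.06) = 14.49 * sqrt(0.0564) = 3.441184
CI = T_est +/- z * SE_est, so width = 2 * z * SE_est = 2 * 1.96 * 3.441184
Width = 13.4894

13.4894


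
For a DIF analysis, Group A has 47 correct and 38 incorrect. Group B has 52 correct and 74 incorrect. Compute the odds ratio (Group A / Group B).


Odds_A = 47/38 = 1.2368
Odds_B = 52/74 = 0.7027
OR = Odds_A / Odds_B = 1.2368 / 0.7027
Exactly, OR = (47 * 74) / (38 * 52) = 3478 / 1976
OR = 1.7601

1.7601


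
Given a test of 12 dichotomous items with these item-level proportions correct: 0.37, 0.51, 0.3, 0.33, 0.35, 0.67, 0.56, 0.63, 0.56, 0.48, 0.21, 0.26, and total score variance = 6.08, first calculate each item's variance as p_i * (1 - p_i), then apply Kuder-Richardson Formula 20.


For each item, compute p_i * q_i:
  Item 1: 0.37 * 0.63 = 0.2331
  Item 2: 0.51 * 0.49 = 0.2499
  Item 3: 0.3 * 0.7 = 0.21
  Item 4: 0.33 * 0.67 = 0.2211
  Item 5: 0.35 * 0.65 = 0.2275
  Item 6: 0.67 * 0.33 = 0.2211
  Item 7: 0.56 * 0.44 = 0.2464
  Item 8: 0.63 * 0.37 = 0.2331
  Item 9: 0.56 * 0.44 = 0.2464
  Item 10: 0.48 * 0.52 = 0.2496
  Item 11: 0.21 * 0.79 = 0.1659
  Item 12: 0.26 * 0.74 = 0.1924
Sum(p_i * q_i) = 0.2331 + 0.2499 + 0.21 + 0.2211 + 0.2275 + 0.2211 + 0.2464 + 0.2331 + 0.2464 + 0.2496 + 0.1659 + 0.1924 = 2.6965
KR-20 = (k/(k-1)) * (1 - Sum(p_i*q_i) / Var_total)
= (12/11) * (1 - 2.6965/6.08)
= 1.0909 * 0.5565
KR-20 = 0.6071

0.6071


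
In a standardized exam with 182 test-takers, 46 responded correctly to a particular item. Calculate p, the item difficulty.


Item difficulty p = number correct / total examinees
p = 46 / 182
p = 0.2527

0.2527


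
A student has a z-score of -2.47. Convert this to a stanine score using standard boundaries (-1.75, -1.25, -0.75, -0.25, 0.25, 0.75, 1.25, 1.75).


Stanine boundaries: [-1.75, -1.25, -0.75, -0.25, 0.25, 0.75, 1.25, 1.75]
z = -2.47
Check each boundary:
  z < -1.75
  z < -1.25
  z < -0.75
  z < -0.25
  z < 0.25
  z < 0.75
  z < 1.25
  z < 1.75
Highest qualifying boundary gives stanine = 1

1


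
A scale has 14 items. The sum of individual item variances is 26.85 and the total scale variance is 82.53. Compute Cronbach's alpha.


alpha = (k/(k-1)) * (1 - sum(si^2)/s_total^2)
= (14/13) * (1 - 26.85/82.53)
alpha = 0.7266

0.7266


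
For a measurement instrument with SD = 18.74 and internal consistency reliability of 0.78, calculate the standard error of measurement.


SEM = SD * sqrt(1 - rxx)
SEM = 18.74 * sqrt(1 - 0.78)
SEM = 18.74 * sqrt(0.22) = 18.74 * 0.469042
SEM = 8.7898

8.7898


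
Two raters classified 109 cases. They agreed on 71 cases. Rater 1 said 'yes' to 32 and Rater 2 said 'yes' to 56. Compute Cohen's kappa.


P_o = 71/109 = 0.651376
P_e = (32*56 + 77*53) / 11881 = 0.494319
kappa = (P_o - P_e) / (1 - P_e)
kappa = (0.651376 - 0.494319) / (1 - 0.494319)
kappa = 0.3106

0.3106


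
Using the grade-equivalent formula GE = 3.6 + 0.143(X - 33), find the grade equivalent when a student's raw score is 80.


raw - median = 80 - 33 = 47
slope * diff = 0.143 * 47 = 6.721
GE = 3.6 + 6.721
GE = 10.321

10.321


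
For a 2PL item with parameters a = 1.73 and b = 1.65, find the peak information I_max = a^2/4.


For 2PL, max info at theta = b = 1.65
I_max = a^2 / 4 = 1.73^2 / 4
= 2.9929 / 4
I_max = 0.7482

0.7482


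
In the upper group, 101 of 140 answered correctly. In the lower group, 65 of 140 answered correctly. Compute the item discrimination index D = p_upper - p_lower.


p_upper = 101/140 = 0.7214
p_lower = 65/140 = 0.4643
D = 0.7214 - 0.4643 = 0.2571

0.2571


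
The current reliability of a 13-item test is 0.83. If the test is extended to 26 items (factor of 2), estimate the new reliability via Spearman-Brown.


r_new = (n * rxx) / (1 + (n-1) * rxx)
r_new = (2 * 0.83) / (1 + 1 * 0.83)
r_new = 1.66 / 1.83
r_new = 0.9071

0.9071


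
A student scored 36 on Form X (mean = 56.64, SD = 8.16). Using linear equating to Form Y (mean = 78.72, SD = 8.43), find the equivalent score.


slope = SD_Y / SD_X = 8.43 / 8.16 ~ 1.0331
intercept = mean_Y - slope * mean_X = 78.72 - (8.43 / 8.16) * 56.64 ~ 20.2059
Y = slope * X + intercept. To avoid rounding drift from the rounded slope/intercept, evaluate the equivalent form Y = mean_Y + SD_Y * (X - mean_X) / SD_X at full precision:
Y = 78.72 + 8.43 * (36 - 56.64) / 8.16
Y = 78.72 - 8.43 * 20.64 / 8.16
Y = 78.72 - 173.9952 / 8.16
Y = 78.72 - 21.3229
Y = 57.3971

57.3971


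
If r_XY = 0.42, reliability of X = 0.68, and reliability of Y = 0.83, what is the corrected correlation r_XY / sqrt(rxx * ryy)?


r_corrected = rxy / sqrt(rxx * ryy)
= 0.42 / sqrt(0.68 * 0.83)
= 0.42 / sqrt(0.5644)
= 0.42 / 0.751266
r_corrected = 0.5591

0.5591


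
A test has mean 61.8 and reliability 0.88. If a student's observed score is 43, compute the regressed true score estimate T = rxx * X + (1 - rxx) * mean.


T_est = rxx * X + (1 - rxx) * mean
T_est = 0.88 * 43 + 0.12 * 61.8
T_est = 37.84 + 7.416
T_est = 45.256

45.256


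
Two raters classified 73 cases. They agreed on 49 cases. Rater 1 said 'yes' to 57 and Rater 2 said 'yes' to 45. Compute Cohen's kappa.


P_o = 49/73 = 0.671233
P_e = (57*45 + 16*28) / 5329 = 0.565397
kappa = (P_o - P_e) / (1 - P_e)
kappa = (0.671233 - 0.565397) / (1 - 0.565397)
kappa = 0.2435

0.2435


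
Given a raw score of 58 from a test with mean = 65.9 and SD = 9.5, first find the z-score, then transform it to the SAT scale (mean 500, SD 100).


z = (X - mean) / SD = (58 - 65.9) / 9.5
z = -7.9 / 9.5
z = -0.8316
SAT-scale = SAT = 500 + 100z
Carry z at full precision (z = -7.9 / 9.5) into the conversion:
SAT-scale = 500 + 100 * (-7.9 / 9.5) = 500 + -790 / 9.5
SAT-scale = 500 + -83.1579
SAT-scale = 416.8421

416.8421


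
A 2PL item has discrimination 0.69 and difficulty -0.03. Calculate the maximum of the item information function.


For 2PL, max info at theta = b = -0.03
I_max = a^2 / 4 = 0.69^2 / 4
= 0.4761 / 4
I_max = 0.119

0.119


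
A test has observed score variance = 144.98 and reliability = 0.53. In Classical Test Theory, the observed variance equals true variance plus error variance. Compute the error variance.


var_true = rxx * var_obs = 0.53 * 144.98 = 76.8394
var_error = var_obs - var_true
var_error = 144.98 - 76.8394
var_error = 68.1406

68.1406


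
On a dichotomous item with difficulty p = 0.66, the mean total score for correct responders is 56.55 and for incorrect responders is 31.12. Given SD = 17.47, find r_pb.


q = 1 - p = 0.34
rpb = ((M1 - M0) / SD) * sqrt(p * q)
rpb = ((56.55 - 31.12) / 17.47) * sqrt(0.66 * 0.34)
rpb = 0.6895

0.6895


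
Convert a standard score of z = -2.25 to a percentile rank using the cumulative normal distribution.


CDF(z) = 0.5 * (1 + erf(z/sqrt(2)))
erf(-1.591) = -0.9756
CDF = 0.0122
Percentile rank = 0.0122 * 100 = 1.22

1.22


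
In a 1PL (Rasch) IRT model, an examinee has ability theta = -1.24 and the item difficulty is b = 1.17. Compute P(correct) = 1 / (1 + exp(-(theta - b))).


theta - b = -1.24 - 1.17 = -2.41
exp(-(theta - b)) = exp(2.41) = 11.134
P = 1 / (1 + 11.134)
P = 0.0824

0.0824


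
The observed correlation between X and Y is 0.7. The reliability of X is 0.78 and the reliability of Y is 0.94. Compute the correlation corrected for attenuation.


r_corrected = rxy / sqrt(rxx * ryy)
= 0.7 / sqrt(0.78 * 0.94)
= 0.7 / sqrt(0.7332)
= 0.7 / 0.856271
r_corrected = 0.8175

0.8175


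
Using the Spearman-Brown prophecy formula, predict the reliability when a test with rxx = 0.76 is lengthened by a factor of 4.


r_new = (n * rxx) / (1 + (n-1) * rxx)
r_new = (4 * 0.76) / (1 + 3 * 0.76)
r_new = 3.04 / 3.28
r_new = 0.9268

0.9268


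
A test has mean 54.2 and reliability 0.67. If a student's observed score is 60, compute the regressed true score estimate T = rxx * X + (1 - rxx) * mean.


T_est = rxx * X + (1 - rxx) * mean
T_est = 0.67 * 60 + 0.33 * 54.2
T_est = 40.2 + 17.886
T_est = 58.086

58.086


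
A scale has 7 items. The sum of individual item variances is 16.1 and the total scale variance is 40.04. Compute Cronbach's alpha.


alpha = (k/(k-1)) * (1 - sum(si^2)/s_total^2)
= (7/6) * (1 - 16.1/40.04)
alpha = 0.6976

0.6976


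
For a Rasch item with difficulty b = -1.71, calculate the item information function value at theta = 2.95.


P = 1/(1+exp(-(2.95--1.71))) = 0.9906
I = P*(1-P) = 0.9906 * 0.0094
I = 0.0093

0.0093


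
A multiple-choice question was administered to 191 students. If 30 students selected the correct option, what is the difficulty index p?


Item difficulty p = number correct / total examinees
p = 30 / 191
p = 0.1571

0.1571


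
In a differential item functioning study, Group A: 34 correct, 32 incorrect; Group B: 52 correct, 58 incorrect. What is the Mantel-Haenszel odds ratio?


Odds_A = 34/32 = 1.0625
Odds_B = 52/58 = 0.8966
OR = Odds_A / Odds_B = 1.0625 / 0.8966
Exactly, OR = (34 * 58) / (32 * 52) = 1972 / 1664
OR = 1.1851

1.1851


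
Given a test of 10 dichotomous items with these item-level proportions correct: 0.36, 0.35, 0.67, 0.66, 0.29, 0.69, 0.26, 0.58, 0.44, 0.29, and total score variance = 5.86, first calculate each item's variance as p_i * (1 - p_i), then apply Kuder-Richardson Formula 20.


For each item, compute p_i * q_i:
  Item 1: 0.36 * 0.64 = 0.2304
  Item 2: 0.35 * 0.65 = 0.2275
  Item 3: 0.67 * 0.33 = 0.2211
  Item 4: 0.66 * 0.34 = 0.2244
  Item 5: 0.29 * 0.71 = 0.2059
  Item 6: 0.69 * 0.31 = 0.2139
  Item 7: 0.26 * 0.74 = 0.1924
  Item 8: 0.58 * 0.42 = 0.2436
  Item 9: 0.44 * 0.56 = 0.2464
  Item 10: 0.29 * 0.71 = 0.2059
Sum(p_i * q_i) = 0.2304 + 0.2275 + 0.2211 + 0.2244 + 0.2059 + 0.2139 + 0.1924 + 0.2436 + 0.2464 + 0.2059 = 2.2115
KR-20 = (k/(k-1)) * (1 - Sum(p_i*q_i) / Var_total)
= (10/9) * (1 - 2.2115/5.86)
= 1.1111 * 0.6226
KR-20 = 0.6918

0.6918


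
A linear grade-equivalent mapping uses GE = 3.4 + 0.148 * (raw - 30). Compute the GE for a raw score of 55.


raw - median = 55 - 30 = 25
slope * diff = 0.148 * 25 = 3.7
GE = 3.4 + 3.7
GE = 7.1

7.1


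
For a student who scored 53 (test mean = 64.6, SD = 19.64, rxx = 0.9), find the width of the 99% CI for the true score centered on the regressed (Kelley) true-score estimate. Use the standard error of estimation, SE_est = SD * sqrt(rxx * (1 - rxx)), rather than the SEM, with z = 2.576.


True score estimate = 0.9*53 + 0.1*64.6 = 54.16
SE_est = SD * sqrt(rxx * (1 - rxx)) = 19.64 * sqrt(0.9 * 0.1) = 19.64 * sqrt(0.09) = 5.892
CI = T_est +/- z * SE_est, so width = 2 * z * SE_est = 2 * 2.576 * 5.892
Width = 30.3556

30.3556


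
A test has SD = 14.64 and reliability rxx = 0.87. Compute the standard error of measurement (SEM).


SEM = SD * sqrt(1 - rxx)
SEM = 14.64 * sqrt(1 - 0.87)
SEM = 14.64 * sqrt(0.13) = 14.64 * 0.360555
SEM = 5.2785

5.2785


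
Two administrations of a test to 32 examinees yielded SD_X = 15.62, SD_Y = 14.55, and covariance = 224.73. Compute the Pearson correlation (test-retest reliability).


r = cov(X,Y) / (SD_X * SD_Y)
r = 224.73 / (15.62 * 14.55)
r = 224.73 / 227.271
r = 0.9888

0.9888


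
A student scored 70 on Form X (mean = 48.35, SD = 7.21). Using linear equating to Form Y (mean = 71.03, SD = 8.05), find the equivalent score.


slope = SD_Y / SD_X = 8.05 / 7.21 ~ 1.1165
intercept = mean_Y - slope * mean_X = 71.03 - (8.05 / 7.21) * 48.35 ~ 17.047
Y = slope * X + intercept. To avoid rounding drift from the rounded slope/intercept, evaluate the equivalent form Y = mean_Y + SD_Y * (X - mean_X) / SD_X at full precision:
Y = 71.03 + 8.05 * (70 - 48.35) / 7.21
Y = 71.03 + 8.05 * 21.65 / 7.21
Y = 71.03 + 174.2825 / 7.21
Y = 71.03 + 24.1723
Y = 95.2023

95.2023
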